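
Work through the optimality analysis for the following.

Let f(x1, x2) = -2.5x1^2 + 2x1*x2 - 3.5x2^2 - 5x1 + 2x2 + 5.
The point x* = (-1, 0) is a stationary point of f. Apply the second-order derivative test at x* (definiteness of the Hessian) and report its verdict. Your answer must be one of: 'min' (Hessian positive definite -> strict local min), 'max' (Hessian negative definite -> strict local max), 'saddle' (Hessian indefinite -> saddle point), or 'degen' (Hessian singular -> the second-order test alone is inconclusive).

Compute the Hessian H = grad^2 f:
  H = [[-5, 2], [2, -7]]
Verify stationarity: grad f(x*) = H x* + g = (0, 0).
Eigenvalues of H: -8.2361, -3.7639.
Both eigenvalues < 0, so H is negative definite -> x* is a strict local max.

max


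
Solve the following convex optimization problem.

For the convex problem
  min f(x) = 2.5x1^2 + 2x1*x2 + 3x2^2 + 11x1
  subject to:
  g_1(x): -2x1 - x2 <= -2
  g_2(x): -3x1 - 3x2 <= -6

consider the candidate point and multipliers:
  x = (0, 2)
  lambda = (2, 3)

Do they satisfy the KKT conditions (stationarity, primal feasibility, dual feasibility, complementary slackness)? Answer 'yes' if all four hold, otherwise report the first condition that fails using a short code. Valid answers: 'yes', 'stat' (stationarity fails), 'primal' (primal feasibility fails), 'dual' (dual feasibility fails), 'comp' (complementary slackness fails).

Gradient of f: grad f(x) = Q x + c = (15, 12)
Constraint values g_i(x) = a_i^T x - b_i:
  g_1((0, 2)) = 0
  g_2((0, 2)) = 0
Stationarity residual: grad f(x) + sum_i lambda_i a_i = (2, 1)
  -> stationarity FAILS
Primal feasibility (all g_i <= 0): OK
Dual feasibility (all lambda_i >= 0): OK
Complementary slackness (lambda_i * g_i(x) = 0 for all i): OK

Verdict: the first failing condition is stationarity -> stat.

stat


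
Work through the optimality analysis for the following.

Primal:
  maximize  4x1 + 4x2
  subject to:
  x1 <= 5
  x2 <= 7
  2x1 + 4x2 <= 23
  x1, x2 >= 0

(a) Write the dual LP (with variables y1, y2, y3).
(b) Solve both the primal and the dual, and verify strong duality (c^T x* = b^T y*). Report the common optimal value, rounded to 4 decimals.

The standard primal-dual pair for 'max c^T x s.t. A x <= b, x >= 0' is:
  Dual:  min b^T y  s.t.  A^T y >= c,  y >= 0.

So the dual LP is:
  minimize  5y1 + 7y2 + 23y3
  subject to:
    y1 + 2y3 >= 4
    y2 + 4y3 >= 4
    y1, y2, y3 >= 0

Solving the primal: x* = (5, 3.25).
  primal value c^T x* = 33.
Solving the dual: y* = (2, 0, 1).
  dual value b^T y* = 33.
Strong duality: c^T x* = b^T y*. Confirmed.

33


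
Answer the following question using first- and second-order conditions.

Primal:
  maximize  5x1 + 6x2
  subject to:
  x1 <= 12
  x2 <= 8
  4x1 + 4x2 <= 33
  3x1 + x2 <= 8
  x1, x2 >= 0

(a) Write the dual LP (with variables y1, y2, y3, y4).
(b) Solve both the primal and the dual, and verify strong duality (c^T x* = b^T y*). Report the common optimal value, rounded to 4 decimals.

The standard primal-dual pair for 'max c^T x s.t. A x <= b, x >= 0' is:
  Dual:  min b^T y  s.t.  A^T y >= c,  y >= 0.

So the dual LP is:
  minimize  12y1 + 8y2 + 33y3 + 8y4
  subject to:
    y1 + 4y3 + 3y4 >= 5
    y2 + 4y3 + y4 >= 6
    y1, y2, y3, y4 >= 0

Solving the primal: x* = (0, 8).
  primal value c^T x* = 48.
Solving the dual: y* = (0, 4.3333, 0, 1.6667).
  dual value b^T y* = 48.
Strong duality: c^T x* = b^T y*. Confirmed.

48


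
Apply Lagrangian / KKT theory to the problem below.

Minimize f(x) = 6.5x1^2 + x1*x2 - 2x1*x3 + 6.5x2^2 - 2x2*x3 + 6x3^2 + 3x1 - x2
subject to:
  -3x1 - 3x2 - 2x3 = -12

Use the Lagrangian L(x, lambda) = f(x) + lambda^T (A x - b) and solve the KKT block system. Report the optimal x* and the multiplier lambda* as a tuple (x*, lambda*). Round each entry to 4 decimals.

Form the Lagrangian:
  L(x, lambda) = (1/2) x^T Q x + c^T x + lambda^T (A x - b)
Stationarity (grad_x L = 0): Q x + c + A^T lambda = 0.
Primal feasibility: A x = b.

This gives the KKT block system:
  [ Q   A^T ] [ x     ]   [-c ]
  [ A    0  ] [ lambda ] = [ b ]

Solving the linear system:
  x*      = (1.3208, 1.6542, 1.5375)
  lambda* = (6.25)
  f(x*)   = 38.6542

x* = (1.3208, 1.6542, 1.5375), lambda* = (6.25)


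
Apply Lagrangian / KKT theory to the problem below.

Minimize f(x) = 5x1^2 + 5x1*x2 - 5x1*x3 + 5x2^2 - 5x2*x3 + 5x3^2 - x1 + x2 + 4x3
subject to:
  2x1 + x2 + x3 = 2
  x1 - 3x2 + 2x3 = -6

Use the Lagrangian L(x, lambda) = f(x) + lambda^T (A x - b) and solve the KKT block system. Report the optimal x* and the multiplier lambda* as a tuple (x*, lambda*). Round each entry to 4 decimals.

Form the Lagrangian:
  L(x, lambda) = (1/2) x^T Q x + c^T x + lambda^T (A x - b)
Stationarity (grad_x L = 0): Q x + c + A^T lambda = 0.
Primal feasibility: A x = b.

This gives the KKT block system:
  [ Q   A^T ] [ x     ]   [-c ]
  [ A    0  ] [ lambda ] = [ b ]

Solving the linear system:
  x*      = (-0.1463, 2.0878, 0.2049)
  lambda* = (-5.8537, 4.7561)
  f(x*)   = 21.6488

x* = (-0.1463, 2.0878, 0.2049), lambda* = (-5.8537, 4.7561)


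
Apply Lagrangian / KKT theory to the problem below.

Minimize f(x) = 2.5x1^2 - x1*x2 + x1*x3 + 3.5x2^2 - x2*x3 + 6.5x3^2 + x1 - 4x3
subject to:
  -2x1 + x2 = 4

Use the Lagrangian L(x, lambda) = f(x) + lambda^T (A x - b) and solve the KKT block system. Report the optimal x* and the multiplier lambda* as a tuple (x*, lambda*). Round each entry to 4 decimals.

Form the Lagrangian:
  L(x, lambda) = (1/2) x^T Q x + c^T x + lambda^T (A x - b)
Stationarity (grad_x L = 0): Q x + c + A^T lambda = 0.
Primal feasibility: A x = b.

This gives the KKT block system:
  [ Q   A^T ] [ x     ]   [-c ]
  [ A    0  ] [ lambda ] = [ b ]

Solving the linear system:
  x*      = (-1.8112, 0.3777, 0.4761)
  lambda* = (-3.9787)
  f(x*)   = 6.0997

x* = (-1.8112, 0.3777, 0.4761), lambda* = (-3.9787)


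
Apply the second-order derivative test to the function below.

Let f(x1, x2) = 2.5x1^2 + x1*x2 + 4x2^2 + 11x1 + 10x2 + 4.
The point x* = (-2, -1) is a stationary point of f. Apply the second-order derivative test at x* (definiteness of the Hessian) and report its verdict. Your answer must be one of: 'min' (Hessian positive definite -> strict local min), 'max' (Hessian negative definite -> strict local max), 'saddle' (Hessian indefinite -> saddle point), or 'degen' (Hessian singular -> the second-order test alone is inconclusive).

Compute the Hessian H = grad^2 f:
  H = [[5, 1], [1, 8]]
Verify stationarity: grad f(x*) = H x* + g = (0, 0).
Eigenvalues of H: 4.6972, 8.3028.
Both eigenvalues > 0, so H is positive definite -> x* is a strict local min.

min


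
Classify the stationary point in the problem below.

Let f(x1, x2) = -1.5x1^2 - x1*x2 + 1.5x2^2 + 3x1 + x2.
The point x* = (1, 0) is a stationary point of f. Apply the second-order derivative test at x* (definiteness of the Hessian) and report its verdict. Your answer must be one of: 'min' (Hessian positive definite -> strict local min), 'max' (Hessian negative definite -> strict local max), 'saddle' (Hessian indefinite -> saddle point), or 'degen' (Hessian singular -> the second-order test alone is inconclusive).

Compute the Hessian H = grad^2 f:
  H = [[-3, -1], [-1, 3]]
Verify stationarity: grad f(x*) = H x* + g = (0, 0).
Eigenvalues of H: -3.1623, 3.1623.
Eigenvalues have mixed signs, so H is indefinite -> x* is a saddle point.

saddle


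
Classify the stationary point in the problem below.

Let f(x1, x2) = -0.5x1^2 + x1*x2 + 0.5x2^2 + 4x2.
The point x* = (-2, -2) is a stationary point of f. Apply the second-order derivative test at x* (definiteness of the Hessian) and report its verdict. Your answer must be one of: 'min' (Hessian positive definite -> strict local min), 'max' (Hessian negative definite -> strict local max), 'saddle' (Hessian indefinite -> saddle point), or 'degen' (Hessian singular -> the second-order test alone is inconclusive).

Compute the Hessian H = grad^2 f:
  H = [[-1, 1], [1, 1]]
Verify stationarity: grad f(x*) = H x* + g = (0, 0).
Eigenvalues of H: -1.4142, 1.4142.
Eigenvalues have mixed signs, so H is indefinite -> x* is a saddle point.

saddle


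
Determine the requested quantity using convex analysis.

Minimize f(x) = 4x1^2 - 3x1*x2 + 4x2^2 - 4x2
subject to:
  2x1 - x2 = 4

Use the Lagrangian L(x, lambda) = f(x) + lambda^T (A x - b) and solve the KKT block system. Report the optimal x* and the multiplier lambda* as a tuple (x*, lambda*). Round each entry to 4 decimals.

Form the Lagrangian:
  L(x, lambda) = (1/2) x^T Q x + c^T x + lambda^T (A x - b)
Stationarity (grad_x L = 0): Q x + c + A^T lambda = 0.
Primal feasibility: A x = b.

This gives the KKT block system:
  [ Q   A^T ] [ x     ]   [-c ]
  [ A    0  ] [ lambda ] = [ b ]

Solving the linear system:
  x*      = (2.1429, 0.2857)
  lambda* = (-8.1429)
  f(x*)   = 15.7143

x* = (2.1429, 0.2857), lambda* = (-8.1429)


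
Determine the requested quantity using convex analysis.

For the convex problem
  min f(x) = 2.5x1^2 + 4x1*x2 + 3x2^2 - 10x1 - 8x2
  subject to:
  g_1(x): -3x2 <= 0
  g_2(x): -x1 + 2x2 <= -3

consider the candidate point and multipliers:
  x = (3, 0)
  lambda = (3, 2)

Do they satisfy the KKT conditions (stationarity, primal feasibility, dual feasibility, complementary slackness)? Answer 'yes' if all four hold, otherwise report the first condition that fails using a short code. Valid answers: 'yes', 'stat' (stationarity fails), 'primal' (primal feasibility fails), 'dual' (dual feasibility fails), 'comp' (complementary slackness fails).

Gradient of f: grad f(x) = Q x + c = (5, 4)
Constraint values g_i(x) = a_i^T x - b_i:
  g_1((3, 0)) = 0
  g_2((3, 0)) = 0
Stationarity residual: grad f(x) + sum_i lambda_i a_i = (3, -1)
  -> stationarity FAILS
Primal feasibility (all g_i <= 0): OK
Dual feasibility (all lambda_i >= 0): OK
Complementary slackness (lambda_i * g_i(x) = 0 for all i): OK

Verdict: the first failing condition is stationarity -> stat.

stat


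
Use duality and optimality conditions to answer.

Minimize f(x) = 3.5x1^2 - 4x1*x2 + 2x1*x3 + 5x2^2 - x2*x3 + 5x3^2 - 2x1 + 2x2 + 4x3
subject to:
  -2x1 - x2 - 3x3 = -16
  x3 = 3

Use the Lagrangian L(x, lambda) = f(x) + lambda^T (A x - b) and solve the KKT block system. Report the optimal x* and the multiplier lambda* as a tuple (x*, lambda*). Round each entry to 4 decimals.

Form the Lagrangian:
  L(x, lambda) = (1/2) x^T Q x + c^T x + lambda^T (A x - b)
Stationarity (grad_x L = 0): Q x + c + A^T lambda = 0.
Primal feasibility: A x = b.

This gives the KKT block system:
  [ Q   A^T ] [ x     ]   [-c ]
  [ A    0  ] [ lambda ] = [ b ]

Solving the linear system:
  x*      = (2.5714, 1.8571, 3)
  lambda* = (7.2857, -15.4286)
  f(x*)   = 86.7143

x* = (2.5714, 1.8571, 3), lambda* = (7.2857, -15.4286)


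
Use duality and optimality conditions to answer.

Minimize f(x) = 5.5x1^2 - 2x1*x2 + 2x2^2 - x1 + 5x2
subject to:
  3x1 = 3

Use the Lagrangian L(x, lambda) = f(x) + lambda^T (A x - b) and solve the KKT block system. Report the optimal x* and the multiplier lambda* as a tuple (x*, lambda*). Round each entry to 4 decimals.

Form the Lagrangian:
  L(x, lambda) = (1/2) x^T Q x + c^T x + lambda^T (A x - b)
Stationarity (grad_x L = 0): Q x + c + A^T lambda = 0.
Primal feasibility: A x = b.

This gives the KKT block system:
  [ Q   A^T ] [ x     ]   [-c ]
  [ A    0  ] [ lambda ] = [ b ]

Solving the linear system:
  x*      = (1, -0.75)
  lambda* = (-3.8333)
  f(x*)   = 3.375

x* = (1, -0.75), lambda* = (-3.8333)


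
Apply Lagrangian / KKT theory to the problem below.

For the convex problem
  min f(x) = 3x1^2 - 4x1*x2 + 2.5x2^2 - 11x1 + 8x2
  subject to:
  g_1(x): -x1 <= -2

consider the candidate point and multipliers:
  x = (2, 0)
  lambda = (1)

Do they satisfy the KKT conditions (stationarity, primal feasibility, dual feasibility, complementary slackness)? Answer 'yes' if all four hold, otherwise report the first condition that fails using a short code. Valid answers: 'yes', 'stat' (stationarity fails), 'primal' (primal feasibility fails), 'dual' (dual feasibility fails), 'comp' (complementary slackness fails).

Gradient of f: grad f(x) = Q x + c = (1, 0)
Constraint values g_i(x) = a_i^T x - b_i:
  g_1((2, 0)) = 0
Stationarity residual: grad f(x) + sum_i lambda_i a_i = (0, 0)
  -> stationarity OK
Primal feasibility (all g_i <= 0): OK
Dual feasibility (all lambda_i >= 0): OK
Complementary slackness (lambda_i * g_i(x) = 0 for all i): OK

Verdict: yes, KKT holds.

yes


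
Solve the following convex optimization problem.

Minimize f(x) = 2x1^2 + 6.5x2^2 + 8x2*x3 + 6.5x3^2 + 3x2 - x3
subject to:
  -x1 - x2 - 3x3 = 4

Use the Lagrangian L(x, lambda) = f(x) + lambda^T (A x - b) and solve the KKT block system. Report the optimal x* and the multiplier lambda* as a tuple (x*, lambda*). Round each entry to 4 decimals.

Form the Lagrangian:
  L(x, lambda) = (1/2) x^T Q x + c^T x + lambda^T (A x - b)
Stationarity (grad_x L = 0): Q x + c + A^T lambda = 0.
Primal feasibility: A x = b.

This gives the KKT block system:
  [ Q   A^T ] [ x     ]   [-c ]
  [ A    0  ] [ lambda ] = [ b ]

Solving the linear system:
  x*      = (-1.1178, 0.0208, -0.9677)
  lambda* = (-4.4711)
  f(x*)   = 9.4573

x* = (-1.1178, 0.0208, -0.9677), lambda* = (-4.4711)


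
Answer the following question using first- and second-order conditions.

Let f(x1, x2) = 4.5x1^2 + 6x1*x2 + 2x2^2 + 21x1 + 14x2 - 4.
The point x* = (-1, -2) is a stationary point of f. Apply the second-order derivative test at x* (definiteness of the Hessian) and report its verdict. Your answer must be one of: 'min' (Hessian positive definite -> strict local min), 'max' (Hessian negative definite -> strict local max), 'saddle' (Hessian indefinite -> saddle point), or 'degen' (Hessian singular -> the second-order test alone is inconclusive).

Compute the Hessian H = grad^2 f:
  H = [[9, 6], [6, 4]]
Verify stationarity: grad f(x*) = H x* + g = (0, 0).
Eigenvalues of H: 0, 13.
H has a zero eigenvalue (singular; positive semidefinite but not definite), so H is neither positive definite, negative definite, nor indefinite. The second-order test alone is inconclusive -> degen.
(Indeed, f is constant along the null direction of H through x*, so x* is not a strict local extremum.)

degen


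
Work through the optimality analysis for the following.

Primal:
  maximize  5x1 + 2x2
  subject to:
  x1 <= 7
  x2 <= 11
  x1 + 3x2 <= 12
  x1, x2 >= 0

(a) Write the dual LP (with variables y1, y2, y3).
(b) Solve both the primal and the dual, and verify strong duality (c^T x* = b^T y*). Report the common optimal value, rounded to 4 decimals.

The standard primal-dual pair for 'max c^T x s.t. A x <= b, x >= 0' is:
  Dual:  min b^T y  s.t.  A^T y >= c,  y >= 0.

So the dual LP is:
  minimize  7y1 + 11y2 + 12y3
  subject to:
    y1 + y3 >= 5
    y2 + 3y3 >= 2
    y1, y2, y3 >= 0

Solving the primal: x* = (7, 1.6667).
  primal value c^T x* = 38.3333.
Solving the dual: y* = (4.3333, 0, 0.6667).
  dual value b^T y* = 38.3333.
Strong duality: c^T x* = b^T y*. Confirmed.

38.3333


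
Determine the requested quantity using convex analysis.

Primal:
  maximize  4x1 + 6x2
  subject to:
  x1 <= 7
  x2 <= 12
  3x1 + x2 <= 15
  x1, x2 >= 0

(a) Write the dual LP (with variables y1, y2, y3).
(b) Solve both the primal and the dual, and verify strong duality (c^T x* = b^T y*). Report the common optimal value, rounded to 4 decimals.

The standard primal-dual pair for 'max c^T x s.t. A x <= b, x >= 0' is:
  Dual:  min b^T y  s.t.  A^T y >= c,  y >= 0.

So the dual LP is:
  minimize  7y1 + 12y2 + 15y3
  subject to:
    y1 + 3y3 >= 4
    y2 + y3 >= 6
    y1, y2, y3 >= 0

Solving the primal: x* = (1, 12).
  primal value c^T x* = 76.
Solving the dual: y* = (0, 4.6667, 1.3333).
  dual value b^T y* = 76.
Strong duality: c^T x* = b^T y*. Confirmed.

76


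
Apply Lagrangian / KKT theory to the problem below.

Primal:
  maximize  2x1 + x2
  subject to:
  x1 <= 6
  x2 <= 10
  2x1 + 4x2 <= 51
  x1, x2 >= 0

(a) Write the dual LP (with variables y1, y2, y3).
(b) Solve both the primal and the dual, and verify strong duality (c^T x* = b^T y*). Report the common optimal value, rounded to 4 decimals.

The standard primal-dual pair for 'max c^T x s.t. A x <= b, x >= 0' is:
  Dual:  min b^T y  s.t.  A^T y >= c,  y >= 0.

So the dual LP is:
  minimize  6y1 + 10y2 + 51y3
  subject to:
    y1 + 2y3 >= 2
    y2 + 4y3 >= 1
    y1, y2, y3 >= 0

Solving the primal: x* = (6, 9.75).
  primal value c^T x* = 21.75.
Solving the dual: y* = (1.5, 0, 0.25).
  dual value b^T y* = 21.75.
Strong duality: c^T x* = b^T y*. Confirmed.

21.75


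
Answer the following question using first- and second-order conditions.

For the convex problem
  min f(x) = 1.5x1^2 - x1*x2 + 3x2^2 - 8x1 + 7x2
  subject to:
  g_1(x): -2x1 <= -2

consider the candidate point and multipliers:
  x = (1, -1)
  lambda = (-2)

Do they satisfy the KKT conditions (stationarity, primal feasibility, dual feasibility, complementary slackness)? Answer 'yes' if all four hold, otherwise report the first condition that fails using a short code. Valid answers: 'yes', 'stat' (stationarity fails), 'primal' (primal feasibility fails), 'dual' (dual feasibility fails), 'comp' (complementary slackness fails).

Gradient of f: grad f(x) = Q x + c = (-4, 0)
Constraint values g_i(x) = a_i^T x - b_i:
  g_1((1, -1)) = 0
Stationarity residual: grad f(x) + sum_i lambda_i a_i = (0, 0)
  -> stationarity OK
Primal feasibility (all g_i <= 0): OK
Dual feasibility (all lambda_i >= 0): FAILS
Complementary slackness (lambda_i * g_i(x) = 0 for all i): OK

Verdict: the first failing condition is dual_feasibility -> dual.

dual


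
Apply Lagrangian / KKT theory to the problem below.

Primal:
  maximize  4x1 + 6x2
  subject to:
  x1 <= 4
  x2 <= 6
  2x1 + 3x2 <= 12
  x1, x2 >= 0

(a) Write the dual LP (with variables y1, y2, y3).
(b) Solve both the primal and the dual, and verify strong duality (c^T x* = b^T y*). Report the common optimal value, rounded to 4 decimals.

The standard primal-dual pair for 'max c^T x s.t. A x <= b, x >= 0' is:
  Dual:  min b^T y  s.t.  A^T y >= c,  y >= 0.

So the dual LP is:
  minimize  4y1 + 6y2 + 12y3
  subject to:
    y1 + 2y3 >= 4
    y2 + 3y3 >= 6
    y1, y2, y3 >= 0

Solving the primal: x* = (0, 4).
  primal value c^T x* = 24.
Solving the dual: y* = (0, 0, 2).
  dual value b^T y* = 24.
Strong duality: c^T x* = b^T y*. Confirmed.

24


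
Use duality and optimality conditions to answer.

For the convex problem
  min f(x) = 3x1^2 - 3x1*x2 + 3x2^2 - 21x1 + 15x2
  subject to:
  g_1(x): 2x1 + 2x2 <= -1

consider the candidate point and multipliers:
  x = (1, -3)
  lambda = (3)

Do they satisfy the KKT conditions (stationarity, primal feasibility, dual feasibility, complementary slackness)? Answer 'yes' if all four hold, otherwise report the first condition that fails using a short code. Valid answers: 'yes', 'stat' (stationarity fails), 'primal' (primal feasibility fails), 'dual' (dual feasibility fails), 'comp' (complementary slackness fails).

Gradient of f: grad f(x) = Q x + c = (-6, -6)
Constraint values g_i(x) = a_i^T x - b_i:
  g_1((1, -3)) = -3
Stationarity residual: grad f(x) + sum_i lambda_i a_i = (0, 0)
  -> stationarity OK
Primal feasibility (all g_i <= 0): OK
Dual feasibility (all lambda_i >= 0): OK
Complementary slackness (lambda_i * g_i(x) = 0 for all i): FAILS

Verdict: the first failing condition is complementary_slackness -> comp.

comp


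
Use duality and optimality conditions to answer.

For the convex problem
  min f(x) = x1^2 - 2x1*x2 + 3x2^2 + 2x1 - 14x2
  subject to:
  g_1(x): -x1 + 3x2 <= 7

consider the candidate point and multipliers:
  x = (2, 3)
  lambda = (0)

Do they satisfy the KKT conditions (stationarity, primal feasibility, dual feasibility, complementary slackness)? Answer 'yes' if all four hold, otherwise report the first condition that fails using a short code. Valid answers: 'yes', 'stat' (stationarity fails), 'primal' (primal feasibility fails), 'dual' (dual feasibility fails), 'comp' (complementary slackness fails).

Gradient of f: grad f(x) = Q x + c = (0, 0)
Constraint values g_i(x) = a_i^T x - b_i:
  g_1((2, 3)) = 0
Stationarity residual: grad f(x) + sum_i lambda_i a_i = (0, 0)
  -> stationarity OK
Primal feasibility (all g_i <= 0): OK
Dual feasibility (all lambda_i >= 0): OK
Complementary slackness (lambda_i * g_i(x) = 0 for all i): OK

Verdict: yes, KKT holds.

yes


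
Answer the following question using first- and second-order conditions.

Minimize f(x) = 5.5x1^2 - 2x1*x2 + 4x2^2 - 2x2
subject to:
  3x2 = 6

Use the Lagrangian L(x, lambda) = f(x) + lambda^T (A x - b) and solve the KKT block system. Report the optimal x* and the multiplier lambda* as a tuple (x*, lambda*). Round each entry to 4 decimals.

Form the Lagrangian:
  L(x, lambda) = (1/2) x^T Q x + c^T x + lambda^T (A x - b)
Stationarity (grad_x L = 0): Q x + c + A^T lambda = 0.
Primal feasibility: A x = b.

This gives the KKT block system:
  [ Q   A^T ] [ x     ]   [-c ]
  [ A    0  ] [ lambda ] = [ b ]

Solving the linear system:
  x*      = (0.3636, 2)
  lambda* = (-4.4242)
  f(x*)   = 11.2727

x* = (0.3636, 2), lambda* = (-4.4242)


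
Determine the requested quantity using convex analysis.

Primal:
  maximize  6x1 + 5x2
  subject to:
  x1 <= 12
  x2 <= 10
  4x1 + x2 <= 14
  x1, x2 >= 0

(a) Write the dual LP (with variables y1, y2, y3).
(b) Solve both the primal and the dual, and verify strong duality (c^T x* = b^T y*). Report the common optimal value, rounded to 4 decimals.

The standard primal-dual pair for 'max c^T x s.t. A x <= b, x >= 0' is:
  Dual:  min b^T y  s.t.  A^T y >= c,  y >= 0.

So the dual LP is:
  minimize  12y1 + 10y2 + 14y3
  subject to:
    y1 + 4y3 >= 6
    y2 + y3 >= 5
    y1, y2, y3 >= 0

Solving the primal: x* = (1, 10).
  primal value c^T x* = 56.
Solving the dual: y* = (0, 3.5, 1.5).
  dual value b^T y* = 56.
Strong duality: c^T x* = b^T y*. Confirmed.

56


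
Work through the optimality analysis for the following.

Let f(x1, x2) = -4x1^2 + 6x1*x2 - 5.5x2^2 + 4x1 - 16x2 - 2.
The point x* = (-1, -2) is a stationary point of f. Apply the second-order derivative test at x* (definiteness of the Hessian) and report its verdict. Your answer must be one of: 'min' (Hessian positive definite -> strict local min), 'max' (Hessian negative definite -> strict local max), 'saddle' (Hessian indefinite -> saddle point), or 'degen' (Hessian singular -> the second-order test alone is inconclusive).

Compute the Hessian H = grad^2 f:
  H = [[-8, 6], [6, -11]]
Verify stationarity: grad f(x*) = H x* + g = (0, 0).
Eigenvalues of H: -15.6847, -3.3153.
Both eigenvalues < 0, so H is negative definite -> x* is a strict local max.

max


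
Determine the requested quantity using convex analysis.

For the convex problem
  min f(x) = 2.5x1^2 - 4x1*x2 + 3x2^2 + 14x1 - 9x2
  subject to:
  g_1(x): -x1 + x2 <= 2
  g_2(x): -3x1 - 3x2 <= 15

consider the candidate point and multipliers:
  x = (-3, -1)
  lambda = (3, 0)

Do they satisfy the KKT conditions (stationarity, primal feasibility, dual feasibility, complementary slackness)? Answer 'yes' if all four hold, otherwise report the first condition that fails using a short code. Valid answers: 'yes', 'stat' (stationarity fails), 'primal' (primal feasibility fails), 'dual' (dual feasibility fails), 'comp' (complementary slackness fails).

Gradient of f: grad f(x) = Q x + c = (3, -3)
Constraint values g_i(x) = a_i^T x - b_i:
  g_1((-3, -1)) = 0
  g_2((-3, -1)) = -3
Stationarity residual: grad f(x) + sum_i lambda_i a_i = (0, 0)
  -> stationarity OK
Primal feasibility (all g_i <= 0): OK
Dual feasibility (all lambda_i >= 0): OK
Complementary slackness (lambda_i * g_i(x) = 0 for all i): OK

Verdict: yes, KKT holds.

yes


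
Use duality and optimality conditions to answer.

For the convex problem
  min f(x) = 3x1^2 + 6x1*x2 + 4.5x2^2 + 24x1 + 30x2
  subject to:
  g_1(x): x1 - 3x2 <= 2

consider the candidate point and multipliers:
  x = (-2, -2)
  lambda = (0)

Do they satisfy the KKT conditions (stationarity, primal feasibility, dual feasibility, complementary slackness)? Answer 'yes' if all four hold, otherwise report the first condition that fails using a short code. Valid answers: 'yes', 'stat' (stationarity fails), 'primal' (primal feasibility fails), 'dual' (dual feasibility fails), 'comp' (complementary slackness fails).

Gradient of f: grad f(x) = Q x + c = (0, 0)
Constraint values g_i(x) = a_i^T x - b_i:
  g_1((-2, -2)) = 2
Stationarity residual: grad f(x) + sum_i lambda_i a_i = (0, 0)
  -> stationarity OK
Primal feasibility (all g_i <= 0): FAILS
Dual feasibility (all lambda_i >= 0): OK
Complementary slackness (lambda_i * g_i(x) = 0 for all i): OK

Verdict: the first failing condition is primal_feasibility -> primal.

primal


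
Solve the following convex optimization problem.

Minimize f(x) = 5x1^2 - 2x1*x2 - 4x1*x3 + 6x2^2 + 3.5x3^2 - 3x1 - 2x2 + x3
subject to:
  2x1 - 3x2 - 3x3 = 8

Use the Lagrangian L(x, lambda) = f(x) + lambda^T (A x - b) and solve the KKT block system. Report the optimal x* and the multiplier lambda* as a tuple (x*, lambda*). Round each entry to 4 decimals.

Form the Lagrangian:
  L(x, lambda) = (1/2) x^T Q x + c^T x + lambda^T (A x - b)
Stationarity (grad_x L = 0): Q x + c + A^T lambda = 0.
Primal feasibility: A x = b.

This gives the KKT block system:
  [ Q   A^T ] [ x     ]   [-c ]
  [ A    0  ] [ lambda ] = [ b ]

Solving the linear system:
  x*      = (0.2583, -0.7883, -1.7062)
  lambda* = (-3.9921)
  f(x*)   = 15.5162

x* = (0.2583, -0.7883, -1.7062), lambda* = (-3.9921)


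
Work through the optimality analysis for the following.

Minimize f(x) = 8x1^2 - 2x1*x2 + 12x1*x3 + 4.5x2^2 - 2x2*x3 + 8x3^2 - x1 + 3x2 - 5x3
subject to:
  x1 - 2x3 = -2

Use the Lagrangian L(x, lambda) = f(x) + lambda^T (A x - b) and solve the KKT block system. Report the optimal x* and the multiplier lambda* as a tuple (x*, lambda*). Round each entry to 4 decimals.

Form the Lagrangian:
  L(x, lambda) = (1/2) x^T Q x + c^T x + lambda^T (A x - b)
Stationarity (grad_x L = 0): Q x + c + A^T lambda = 0.
Primal feasibility: A x = b.

This gives the KKT block system:
  [ Q   A^T ] [ x     ]   [-c ]
  [ A    0  ] [ lambda ] = [ b ]

Solving the linear system:
  x*      = (-0.543, -0.2921, 0.7285)
  lambda* = (0.362)
  f(x*)   = -1.6259

x* = (-0.543, -0.2921, 0.7285), lambda* = (0.362)


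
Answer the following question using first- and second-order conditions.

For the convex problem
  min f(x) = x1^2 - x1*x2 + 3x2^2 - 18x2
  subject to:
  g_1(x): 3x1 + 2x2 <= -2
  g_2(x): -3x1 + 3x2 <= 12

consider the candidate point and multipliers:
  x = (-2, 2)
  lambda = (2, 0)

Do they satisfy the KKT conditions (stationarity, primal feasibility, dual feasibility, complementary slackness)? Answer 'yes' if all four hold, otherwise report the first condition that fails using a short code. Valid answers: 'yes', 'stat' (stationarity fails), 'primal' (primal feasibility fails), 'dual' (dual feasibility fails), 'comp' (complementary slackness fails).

Gradient of f: grad f(x) = Q x + c = (-6, -4)
Constraint values g_i(x) = a_i^T x - b_i:
  g_1((-2, 2)) = 0
  g_2((-2, 2)) = 0
Stationarity residual: grad f(x) + sum_i lambda_i a_i = (0, 0)
  -> stationarity OK
Primal feasibility (all g_i <= 0): OK
Dual feasibility (all lambda_i >= 0): OK
Complementary slackness (lambda_i * g_i(x) = 0 for all i): OK

Verdict: yes, KKT holds.

yes


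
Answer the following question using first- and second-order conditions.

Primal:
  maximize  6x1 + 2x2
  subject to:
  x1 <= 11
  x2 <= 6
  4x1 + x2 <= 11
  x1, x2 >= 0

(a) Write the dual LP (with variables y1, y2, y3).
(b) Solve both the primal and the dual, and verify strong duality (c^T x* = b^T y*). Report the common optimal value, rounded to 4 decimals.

The standard primal-dual pair for 'max c^T x s.t. A x <= b, x >= 0' is:
  Dual:  min b^T y  s.t.  A^T y >= c,  y >= 0.

So the dual LP is:
  minimize  11y1 + 6y2 + 11y3
  subject to:
    y1 + 4y3 >= 6
    y2 + y3 >= 2
    y1, y2, y3 >= 0

Solving the primal: x* = (1.25, 6).
  primal value c^T x* = 19.5.
Solving the dual: y* = (0, 0.5, 1.5).
  dual value b^T y* = 19.5.
Strong duality: c^T x* = b^T y*. Confirmed.

19.5


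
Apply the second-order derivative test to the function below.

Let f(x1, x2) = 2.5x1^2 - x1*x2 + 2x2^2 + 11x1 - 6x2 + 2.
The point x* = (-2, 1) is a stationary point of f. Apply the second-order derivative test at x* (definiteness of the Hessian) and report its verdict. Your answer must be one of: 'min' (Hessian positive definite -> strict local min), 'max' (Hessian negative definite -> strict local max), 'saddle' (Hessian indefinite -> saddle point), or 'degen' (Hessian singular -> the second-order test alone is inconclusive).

Compute the Hessian H = grad^2 f:
  H = [[5, -1], [-1, 4]]
Verify stationarity: grad f(x*) = H x* + g = (0, 0).
Eigenvalues of H: 3.382, 5.618.
Both eigenvalues > 0, so H is positive definite -> x* is a strict local min.

min


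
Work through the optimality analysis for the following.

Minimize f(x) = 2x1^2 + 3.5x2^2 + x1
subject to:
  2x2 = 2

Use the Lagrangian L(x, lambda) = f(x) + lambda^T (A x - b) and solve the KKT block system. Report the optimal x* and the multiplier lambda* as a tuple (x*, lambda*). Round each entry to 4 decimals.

Form the Lagrangian:
  L(x, lambda) = (1/2) x^T Q x + c^T x + lambda^T (A x - b)
Stationarity (grad_x L = 0): Q x + c + A^T lambda = 0.
Primal feasibility: A x = b.

This gives the KKT block system:
  [ Q   A^T ] [ x     ]   [-c ]
  [ A    0  ] [ lambda ] = [ b ]

Solving the linear system:
  x*      = (-0.25, 1)
  lambda* = (-3.5)
  f(x*)   = 3.375

x* = (-0.25, 1), lambda* = (-3.5)


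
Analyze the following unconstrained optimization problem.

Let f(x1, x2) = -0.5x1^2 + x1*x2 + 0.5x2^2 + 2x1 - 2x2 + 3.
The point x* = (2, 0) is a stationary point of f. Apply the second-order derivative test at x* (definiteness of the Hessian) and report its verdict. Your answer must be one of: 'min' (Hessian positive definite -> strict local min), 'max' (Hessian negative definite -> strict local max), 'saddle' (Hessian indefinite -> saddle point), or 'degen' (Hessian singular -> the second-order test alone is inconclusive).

Compute the Hessian H = grad^2 f:
  H = [[-1, 1], [1, 1]]
Verify stationarity: grad f(x*) = H x* + g = (0, 0).
Eigenvalues of H: -1.4142, 1.4142.
Eigenvalues have mixed signs, so H is indefinite -> x* is a saddle point.

saddle


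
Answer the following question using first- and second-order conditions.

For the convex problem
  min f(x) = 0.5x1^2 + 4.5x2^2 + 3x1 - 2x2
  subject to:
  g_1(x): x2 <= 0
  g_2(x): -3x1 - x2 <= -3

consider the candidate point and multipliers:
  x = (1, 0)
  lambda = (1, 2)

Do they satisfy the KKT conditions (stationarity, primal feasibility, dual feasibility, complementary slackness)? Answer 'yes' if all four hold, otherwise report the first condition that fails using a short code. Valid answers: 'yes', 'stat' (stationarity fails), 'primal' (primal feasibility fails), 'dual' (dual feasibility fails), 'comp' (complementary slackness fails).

Gradient of f: grad f(x) = Q x + c = (4, -2)
Constraint values g_i(x) = a_i^T x - b_i:
  g_1((1, 0)) = 0
  g_2((1, 0)) = 0
Stationarity residual: grad f(x) + sum_i lambda_i a_i = (-2, -3)
  -> stationarity FAILS
Primal feasibility (all g_i <= 0): OK
Dual feasibility (all lambda_i >= 0): OK
Complementary slackness (lambda_i * g_i(x) = 0 for all i): OK

Verdict: the first failing condition is stationarity -> stat.

stat


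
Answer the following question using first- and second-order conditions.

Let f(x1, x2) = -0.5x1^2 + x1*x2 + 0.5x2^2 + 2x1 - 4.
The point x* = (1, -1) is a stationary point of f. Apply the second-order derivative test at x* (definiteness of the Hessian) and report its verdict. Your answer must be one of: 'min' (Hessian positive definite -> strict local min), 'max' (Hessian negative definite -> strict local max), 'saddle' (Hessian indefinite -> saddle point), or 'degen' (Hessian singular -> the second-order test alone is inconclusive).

Compute the Hessian H = grad^2 f:
  H = [[-1, 1], [1, 1]]
Verify stationarity: grad f(x*) = H x* + g = (0, 0).
Eigenvalues of H: -1.4142, 1.4142.
Eigenvalues have mixed signs, so H is indefinite -> x* is a saddle point.

saddle


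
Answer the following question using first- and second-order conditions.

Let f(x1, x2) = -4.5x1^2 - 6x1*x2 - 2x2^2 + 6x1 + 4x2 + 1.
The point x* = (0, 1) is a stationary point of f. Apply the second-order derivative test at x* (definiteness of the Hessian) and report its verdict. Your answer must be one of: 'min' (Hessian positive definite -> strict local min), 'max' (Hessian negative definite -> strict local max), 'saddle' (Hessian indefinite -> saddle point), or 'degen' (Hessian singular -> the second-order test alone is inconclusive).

Compute the Hessian H = grad^2 f:
  H = [[-9, -6], [-6, -4]]
Verify stationarity: grad f(x*) = H x* + g = (0, 0).
Eigenvalues of H: -13, 0.
H has a zero eigenvalue (singular; negative semidefinite but not definite), so H is neither positive definite, negative definite, nor indefinite. The second-order test alone is inconclusive -> degen.
(Indeed, f is constant along the null direction of H through x*, so x* is not a strict local extremum.)

degen


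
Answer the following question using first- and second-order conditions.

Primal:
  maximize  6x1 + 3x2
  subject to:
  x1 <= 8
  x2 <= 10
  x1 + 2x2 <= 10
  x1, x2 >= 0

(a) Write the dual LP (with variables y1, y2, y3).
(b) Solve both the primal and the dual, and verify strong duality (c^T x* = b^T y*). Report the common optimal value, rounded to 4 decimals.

The standard primal-dual pair for 'max c^T x s.t. A x <= b, x >= 0' is:
  Dual:  min b^T y  s.t.  A^T y >= c,  y >= 0.

So the dual LP is:
  minimize  8y1 + 10y2 + 10y3
  subject to:
    y1 + y3 >= 6
    y2 + 2y3 >= 3
    y1, y2, y3 >= 0

Solving the primal: x* = (8, 1).
  primal value c^T x* = 51.
Solving the dual: y* = (4.5, 0, 1.5).
  dual value b^T y* = 51.
Strong duality: c^T x* = b^T y*. Confirmed.

51


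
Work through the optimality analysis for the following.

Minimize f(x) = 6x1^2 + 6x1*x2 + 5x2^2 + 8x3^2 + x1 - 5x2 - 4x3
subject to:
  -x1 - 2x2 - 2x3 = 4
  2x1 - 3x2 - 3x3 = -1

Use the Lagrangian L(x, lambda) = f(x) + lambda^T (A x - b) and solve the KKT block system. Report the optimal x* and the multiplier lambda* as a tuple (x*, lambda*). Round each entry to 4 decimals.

Form the Lagrangian:
  L(x, lambda) = (1/2) x^T Q x + c^T x + lambda^T (A x - b)
Stationarity (grad_x L = 0): Q x + c + A^T lambda = 0.
Primal feasibility: A x = b.

This gives the KKT block system:
  [ Q   A^T ] [ x     ]   [-c ]
  [ A    0  ] [ lambda ] = [ b ]

Solving the linear system:
  x*      = (-2, -0.1154, -0.8846)
  lambda* = (-15.3407, 4.1758)
  f(x*)   = 33.8269

x* = (-2, -0.1154, -0.8846), lambda* = (-15.3407, 4.1758)


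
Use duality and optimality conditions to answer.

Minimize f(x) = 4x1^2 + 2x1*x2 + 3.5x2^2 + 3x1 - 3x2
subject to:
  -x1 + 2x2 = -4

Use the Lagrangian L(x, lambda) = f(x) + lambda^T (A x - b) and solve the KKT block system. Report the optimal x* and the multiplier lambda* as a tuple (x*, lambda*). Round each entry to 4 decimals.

Form the Lagrangian:
  L(x, lambda) = (1/2) x^T Q x + c^T x + lambda^T (A x - b)
Stationarity (grad_x L = 0): Q x + c + A^T lambda = 0.
Primal feasibility: A x = b.

This gives the KKT block system:
  [ Q   A^T ] [ x     ]   [-c ]
  [ A    0  ] [ lambda ] = [ b ]

Solving the linear system:
  x*      = (0.8085, -1.5957)
  lambda* = (6.2766)
  f(x*)   = 16.1596

x* = (0.8085, -1.5957), lambda* = (6.2766)


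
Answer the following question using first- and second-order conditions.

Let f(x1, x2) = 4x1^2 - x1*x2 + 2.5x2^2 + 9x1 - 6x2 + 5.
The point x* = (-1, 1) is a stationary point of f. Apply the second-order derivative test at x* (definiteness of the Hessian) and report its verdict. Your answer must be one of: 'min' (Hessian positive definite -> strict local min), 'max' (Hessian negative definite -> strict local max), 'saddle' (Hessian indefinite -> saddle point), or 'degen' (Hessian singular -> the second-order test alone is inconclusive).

Compute the Hessian H = grad^2 f:
  H = [[8, -1], [-1, 5]]
Verify stationarity: grad f(x*) = H x* + g = (0, 0).
Eigenvalues of H: 4.6972, 8.3028.
Both eigenvalues > 0, so H is positive definite -> x* is a strict local min.

min


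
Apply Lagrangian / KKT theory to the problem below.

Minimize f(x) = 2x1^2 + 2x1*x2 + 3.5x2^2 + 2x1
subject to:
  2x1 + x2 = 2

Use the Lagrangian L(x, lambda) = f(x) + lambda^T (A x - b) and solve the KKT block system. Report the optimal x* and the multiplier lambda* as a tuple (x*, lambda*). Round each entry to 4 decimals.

Form the Lagrangian:
  L(x, lambda) = (1/2) x^T Q x + c^T x + lambda^T (A x - b)
Stationarity (grad_x L = 0): Q x + c + A^T lambda = 0.
Primal feasibility: A x = b.

This gives the KKT block system:
  [ Q   A^T ] [ x     ]   [-c ]
  [ A    0  ] [ lambda ] = [ b ]

Solving the linear system:
  x*      = (0.9167, 0.1667)
  lambda* = (-3)
  f(x*)   = 3.9167

x* = (0.9167, 0.1667), lambda* = (-3)


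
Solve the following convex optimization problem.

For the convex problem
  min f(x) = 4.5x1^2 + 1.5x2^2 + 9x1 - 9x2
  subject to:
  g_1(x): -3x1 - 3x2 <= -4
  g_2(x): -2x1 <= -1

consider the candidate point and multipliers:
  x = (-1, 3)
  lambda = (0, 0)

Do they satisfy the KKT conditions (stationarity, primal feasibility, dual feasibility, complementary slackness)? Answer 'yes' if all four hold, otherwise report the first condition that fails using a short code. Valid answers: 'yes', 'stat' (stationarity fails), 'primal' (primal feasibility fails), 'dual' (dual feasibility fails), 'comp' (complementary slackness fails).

Gradient of f: grad f(x) = Q x + c = (0, 0)
Constraint values g_i(x) = a_i^T x - b_i:
  g_1((-1, 3)) = -2
  g_2((-1, 3)) = 3
Stationarity residual: grad f(x) + sum_i lambda_i a_i = (0, 0)
  -> stationarity OK
Primal feasibility (all g_i <= 0): FAILS
Dual feasibility (all lambda_i >= 0): OK
Complementary slackness (lambda_i * g_i(x) = 0 for all i): OK

Verdict: the first failing condition is primal_feasibility -> primal.

primal


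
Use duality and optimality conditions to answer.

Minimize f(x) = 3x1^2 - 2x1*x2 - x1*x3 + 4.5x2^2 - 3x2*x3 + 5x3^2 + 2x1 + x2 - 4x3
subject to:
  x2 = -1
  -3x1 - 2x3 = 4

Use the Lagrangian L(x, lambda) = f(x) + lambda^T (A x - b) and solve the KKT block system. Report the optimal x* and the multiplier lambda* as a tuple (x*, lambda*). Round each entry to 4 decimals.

Form the Lagrangian:
  L(x, lambda) = (1/2) x^T Q x + c^T x + lambda^T (A x - b)
Stationarity (grad_x L = 0): Q x + c + A^T lambda = 0.
Primal feasibility: A x = b.

This gives the KKT block system:
  [ Q   A^T ] [ x     ]   [-c ]
  [ A    0  ] [ lambda ] = [ b ]

Solving the linear system:
  x*      = (-1.1905, -1, -0.2143)
  lambda* = (4.9762, -0.9762)
  f(x*)   = 3.1786

x* = (-1.1905, -1, -0.2143), lambda* = (4.9762, -0.9762)


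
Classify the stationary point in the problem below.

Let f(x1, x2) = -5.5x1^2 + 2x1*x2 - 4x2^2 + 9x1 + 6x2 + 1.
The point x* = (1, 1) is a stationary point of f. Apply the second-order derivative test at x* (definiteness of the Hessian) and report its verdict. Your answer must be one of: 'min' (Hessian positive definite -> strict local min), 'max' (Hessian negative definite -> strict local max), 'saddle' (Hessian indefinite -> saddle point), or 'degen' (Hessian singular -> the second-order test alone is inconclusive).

Compute the Hessian H = grad^2 f:
  H = [[-11, 2], [2, -8]]
Verify stationarity: grad f(x*) = H x* + g = (0, 0).
Eigenvalues of H: -12, -7.
Both eigenvalues < 0, so H is negative definite -> x* is a strict local max.

max


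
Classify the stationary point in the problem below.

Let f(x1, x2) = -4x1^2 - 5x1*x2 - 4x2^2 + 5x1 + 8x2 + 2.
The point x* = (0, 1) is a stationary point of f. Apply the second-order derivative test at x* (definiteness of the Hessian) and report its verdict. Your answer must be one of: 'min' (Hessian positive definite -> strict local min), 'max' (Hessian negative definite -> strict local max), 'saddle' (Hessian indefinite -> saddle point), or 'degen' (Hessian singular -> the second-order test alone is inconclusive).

Compute the Hessian H = grad^2 f:
  H = [[-8, -5], [-5, -8]]
Verify stationarity: grad f(x*) = H x* + g = (0, 0).
Eigenvalues of H: -13, -3.
Both eigenvalues < 0, so H is negative definite -> x* is a strict local max.

max
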